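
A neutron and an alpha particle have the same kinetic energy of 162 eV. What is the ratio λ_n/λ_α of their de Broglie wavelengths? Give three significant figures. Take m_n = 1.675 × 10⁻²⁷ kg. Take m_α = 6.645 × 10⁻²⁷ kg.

At fixed KE, p = √(2mKE) so λ = h/p ∝ 1/√m.
λ_n/λ_α = √(m_α/m_n) = √(6.645 × 10⁻²⁷/1.675 × 10⁻²⁷) = √(3.967) = 1.99.

λ_n/λ_α = 1.99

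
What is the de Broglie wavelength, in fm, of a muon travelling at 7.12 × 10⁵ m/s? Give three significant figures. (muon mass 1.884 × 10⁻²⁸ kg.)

λ = 4940 fm

p = mv = 1.884 × 10⁻²⁸ × 7.12 × 10⁵ = 1.341 × 10⁻²² kg·m/s.
λ = h/p = 6.626 × 10⁻³⁴ / 1.341 × 10⁻²² = 4.94 × 10⁻¹² m = 4940 fm.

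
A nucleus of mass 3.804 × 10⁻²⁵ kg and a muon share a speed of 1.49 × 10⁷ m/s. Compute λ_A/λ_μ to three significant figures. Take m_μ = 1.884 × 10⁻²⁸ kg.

At fixed v, p = mv so λ = h/(mv) ∝ 1/m.
λ_A/λ_μ = m_μ/m_A = 1.884 × 10⁻²⁸/3.804 × 10⁻²⁵ = 4.95 × 10⁻⁴.

λ_A/λ_μ = 4.95 × 10⁻⁴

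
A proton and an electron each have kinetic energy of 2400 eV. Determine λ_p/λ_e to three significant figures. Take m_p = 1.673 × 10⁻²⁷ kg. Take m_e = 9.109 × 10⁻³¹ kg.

λ_p/λ_e = 0.0233

At fixed KE, p = √(2mKE) so λ = h/p ∝ 1/√m.
λ_p/λ_e = √(m_e/m_p) = √(9.109 × 10⁻³¹/1.673 × 10⁻²⁷) = √(5.445 × 10⁻⁴) = 0.0233.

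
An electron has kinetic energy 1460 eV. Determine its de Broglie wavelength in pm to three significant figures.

KE = 1460 eV = 2.339 × 10⁻¹⁶ J.
p = √(2mKE) = √(2 × 9.109 × 10⁻³¹ × 2.339 × 10⁻¹⁶) = 2.064 × 10⁻²³ kg·m/s.
λ = h/p = 6.626 × 10⁻³⁴ / 2.064 × 10⁻²³ = 3.21 × 10⁻¹¹ m = 32.1 pm.

λ = 32.1 pm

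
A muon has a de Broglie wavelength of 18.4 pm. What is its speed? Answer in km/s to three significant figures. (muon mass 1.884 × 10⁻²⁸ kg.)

v = 191 km/s

p = h/λ = 6.626 × 10⁻³⁴ / 1.840 × 10⁻¹¹ = 3.601 × 10⁻²³ kg·m/s.
v = p/m = 3.601 × 10⁻²³ / 1.884 × 10⁻²⁸ = 1.91 × 10⁵ m/s = 191 km/s.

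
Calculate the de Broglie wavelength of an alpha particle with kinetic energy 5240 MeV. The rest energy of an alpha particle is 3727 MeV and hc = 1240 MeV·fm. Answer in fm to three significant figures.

Total energy E = KE + m₀c² = 5240 + 3727 = 8967 MeV.
(pc)² = E² − (m₀c²)² = (8967)² − (3727)² = 6.652 × 10⁷ MeV², so pc = 8156 MeV.
λ = hc/(pc) = 1240 MeV·fm / 8156 MeV = 0.152 fm.

λ = 0.152 fm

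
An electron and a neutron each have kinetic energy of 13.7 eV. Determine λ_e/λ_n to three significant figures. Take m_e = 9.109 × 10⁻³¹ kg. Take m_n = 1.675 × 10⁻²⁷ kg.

At fixed KE, p = √(2mKE) so λ = h/p ∝ 1/√m.
λ_e/λ_n = √(m_n/m_e) = √(1.675 × 10⁻²⁷/9.109 × 10⁻³¹) = √(1839) = 42.9.

λ_e/λ_n = 42.9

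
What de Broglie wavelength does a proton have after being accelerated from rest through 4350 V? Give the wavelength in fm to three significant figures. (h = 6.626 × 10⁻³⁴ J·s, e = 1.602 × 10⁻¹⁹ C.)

KE = eV = 1.602 × 10⁻¹⁹ × 4350 = 6.969 × 10⁻¹⁶ J.
p = √(2mKE) = √(2 × 1.673 × 10⁻²⁷ × 6.969 × 10⁻¹⁶) = 1.527 × 10⁻²¹ kg·m/s.
λ = h/p = 6.626 × 10⁻³⁴ / 1.527 × 10⁻²¹ = 4.34 × 10⁻¹³ m = 434 fm.

λ = 434 fm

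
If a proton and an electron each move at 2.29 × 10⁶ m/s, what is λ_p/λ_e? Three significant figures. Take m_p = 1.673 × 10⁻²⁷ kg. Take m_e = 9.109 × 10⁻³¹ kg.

λ_p/λ_e = 5.44 × 10⁻⁴

At fixed v, p = mv so λ = h/(mv) ∝ 1/m.
λ_p/λ_e = m_e/m_p = 9.109 × 10⁻³¹/1.673 × 10⁻²⁷ = 5.44 × 10⁻⁴.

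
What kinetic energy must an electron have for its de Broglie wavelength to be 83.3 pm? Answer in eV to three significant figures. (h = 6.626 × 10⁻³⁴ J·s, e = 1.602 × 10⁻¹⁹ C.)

KE = 217 eV

p = h/λ = 6.626 × 10⁻³⁴ / 8.330 × 10⁻¹¹ = 7.954 × 10⁻²⁴ kg·m/s.
KE = p²/(2m) = (7.954 × 10⁻²⁴)² / (2 × 9.109 × 10⁻³¹) = 3.473 × 10⁻¹⁷ J = 217 eV.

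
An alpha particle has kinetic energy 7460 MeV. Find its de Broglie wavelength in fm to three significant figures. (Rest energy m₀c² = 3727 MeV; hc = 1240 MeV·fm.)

λ = 0.118 fm

Total energy E = KE + m₀c² = 7460 + 3727 = 11187 MeV.
(pc)² = E² − (m₀c²)² = (11187)² − (3727)² = 1.113 × 10⁸ MeV², so pc = 1.055 × 10⁴ MeV.
λ = hc/(pc) = 1240 MeV·fm / 1.055 × 10⁴ MeV = 0.118 fm.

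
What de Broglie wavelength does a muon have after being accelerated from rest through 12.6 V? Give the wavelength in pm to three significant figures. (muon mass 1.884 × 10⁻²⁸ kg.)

KE = eV = 1.602 × 10⁻¹⁹ × 12.60 = 2.019 × 10⁻¹⁸ J.
p = √(2mKE) = √(2 × 1.884 × 10⁻²⁸ × 2.019 × 10⁻¹⁸) = 2.758 × 10⁻²³ kg·m/s.
λ = h/p = 6.626 × 10⁻³⁴ / 2.758 × 10⁻²³ = 2.40 × 10⁻¹¹ m = 24.0 pm.

λ = 24.0 pm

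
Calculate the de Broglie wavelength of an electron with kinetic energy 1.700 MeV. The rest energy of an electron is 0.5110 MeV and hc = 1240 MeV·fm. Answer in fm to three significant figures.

Total energy E = KE + m₀c² = 1.700 + 0.5110 = 2.2110 MeV.
(pc)² = E² − (m₀c²)² = (2.2110)² − (0.5110)² = 4.627 MeV², so pc = 2.151 MeV.
λ = hc/(pc) = 1240 MeV·fm / 2.151 MeV = 576 fm.

λ = 576 fm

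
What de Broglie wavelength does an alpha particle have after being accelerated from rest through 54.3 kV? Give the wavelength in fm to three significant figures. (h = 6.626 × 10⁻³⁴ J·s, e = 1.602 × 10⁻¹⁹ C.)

λ = 43.6 fm

KE = 2eV = 2 × 1.602 × 10⁻¹⁹ × 5.430 × 10⁴ = 1.740 × 10⁻¹⁴ J.
p = √(2mKE) = √(2 × 6.645 × 10⁻²⁷ × 1.740 × 10⁻¹⁴) = 1.521 × 10⁻²⁰ kg·m/s.
λ = h/p = 6.626 × 10⁻³⁴ / 1.521 × 10⁻²⁰ = 4.36 × 10⁻¹⁴ m = 43.6 fm.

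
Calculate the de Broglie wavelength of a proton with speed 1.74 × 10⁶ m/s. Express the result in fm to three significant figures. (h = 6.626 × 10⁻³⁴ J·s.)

p = mv = 1.673 × 10⁻²⁷ × 1.74 × 10⁶ = 2.911 × 10⁻²¹ kg·m/s.
λ = h/p = 6.626 × 10⁻³⁴ / 2.911 × 10⁻²¹ = 2.28 × 10⁻¹³ m = 228 fm.

λ = 228 fm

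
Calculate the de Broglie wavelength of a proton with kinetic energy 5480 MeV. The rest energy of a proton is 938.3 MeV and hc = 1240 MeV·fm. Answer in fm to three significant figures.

Total energy E = KE + m₀c² = 5480 + 938.3 = 6418.3 MeV.
(pc)² = E² − (m₀c²)² = (6418.3)² − (938.3)² = 4.031 × 10⁷ MeV², so pc = 6349 MeV.
λ = hc/(pc) = 1240 MeV·fm / 6349 MeV = 0.195 fm.

λ = 0.195 fm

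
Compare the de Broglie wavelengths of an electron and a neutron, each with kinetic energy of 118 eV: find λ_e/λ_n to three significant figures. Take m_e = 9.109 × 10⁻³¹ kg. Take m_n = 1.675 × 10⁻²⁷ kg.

At fixed KE, p = √(2mKE) so λ = h/p ∝ 1/√m.
λ_e/λ_n = √(m_n/m_e) = √(1.675 × 10⁻²⁷/9.109 × 10⁻³¹) = √(1839) = 42.9.

λ_e/λ_n = 42.9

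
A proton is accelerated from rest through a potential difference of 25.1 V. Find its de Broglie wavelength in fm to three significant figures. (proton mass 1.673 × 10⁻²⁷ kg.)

KE = eV = 1.602 × 10⁻¹⁹ × 25.10 = 4.021 × 10⁻¹⁸ J.
p = √(2mKE) = √(2 × 1.673 × 10⁻²⁷ × 4.021 × 10⁻¹⁸) = 1.160 × 10⁻²² kg·m/s.
λ = h/p = 6.626 × 10⁻³⁴ / 1.160 × 10⁻²² = 5.71 × 10⁻¹² m = 5710 fm.

λ = 5710 fm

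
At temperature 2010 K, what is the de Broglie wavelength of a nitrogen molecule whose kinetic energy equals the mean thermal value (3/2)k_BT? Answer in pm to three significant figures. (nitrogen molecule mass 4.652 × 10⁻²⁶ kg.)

λ = 10.6 pm

KE = (3/2)k_BT = 1.5 × 1.381 × 10⁻²³ × 2010 = 4.164 × 10⁻²⁰ J.
p = √(2mKE) = √(2 × 4.652 × 10⁻²⁶ × 4.164 × 10⁻²⁰) = 6.224 × 10⁻²³ kg·m/s.
λ = h/p = 1.06 × 10⁻¹¹ m = 10.6 pm.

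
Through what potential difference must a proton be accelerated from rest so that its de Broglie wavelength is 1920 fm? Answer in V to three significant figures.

V = 222 V

p = h/λ = 6.626 × 10⁻³⁴ / 1.920 × 10⁻¹² = 3.451 × 10⁻²² kg·m/s.
KE = p²/(2m) = 3.559 × 10⁻¹⁷ J.
V = KE/e = 3.559 × 10⁻¹⁷ / (1.602 × 10⁻¹⁹) = 222 V.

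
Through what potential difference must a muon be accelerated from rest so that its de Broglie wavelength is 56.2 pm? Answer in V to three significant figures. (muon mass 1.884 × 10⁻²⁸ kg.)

p = h/λ = 6.626 × 10⁻³⁴ / 5.620 × 10⁻¹¹ = 1.179 × 10⁻²³ kg·m/s.
KE = p²/(2m) = 3.689 × 10⁻¹⁹ J.
V = KE/e = 3.689 × 10⁻¹⁹ / (1.602 × 10⁻¹⁹) = 2.30 V.

V = 2.30 V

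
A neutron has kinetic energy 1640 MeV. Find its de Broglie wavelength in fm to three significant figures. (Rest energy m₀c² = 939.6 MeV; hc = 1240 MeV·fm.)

Total energy E = KE + m₀c² = 1640 + 939.6 = 2579.6 MeV.
(pc)² = E² − (m₀c²)² = (2579.6)² − (939.6)² = 5.771 × 10⁶ MeV², so pc = 2402 MeV.
λ = hc/(pc) = 1240 MeV·fm / 2402 MeV = 0.516 fm.

λ = 0.516 fm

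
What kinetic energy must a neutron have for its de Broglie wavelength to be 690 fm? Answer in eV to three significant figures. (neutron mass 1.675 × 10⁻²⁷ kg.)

KE = 1720 eV

p = h/λ = 6.626 × 10⁻³⁴ / 6.900 × 10⁻¹³ = 9.603 × 10⁻²² kg·m/s.
KE = p²/(2m) = (9.603 × 10⁻²²)² / (2 × 1.675 × 10⁻²⁷) = 2.753 × 10⁻¹⁶ J = 1720 eV.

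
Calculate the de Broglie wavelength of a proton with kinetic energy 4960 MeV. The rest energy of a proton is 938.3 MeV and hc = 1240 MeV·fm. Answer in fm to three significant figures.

Total energy E = KE + m₀c² = 4960 + 938.3 = 5898.3 MeV.
(pc)² = E² − (m₀c²)² = (5898.3)² − (938.3)² = 3.391 × 10⁷ MeV², so pc = 5823 MeV.
λ = hc/(pc) = 1240 MeV·fm / 5823 MeV = 0.213 fm.

λ = 0.213 fm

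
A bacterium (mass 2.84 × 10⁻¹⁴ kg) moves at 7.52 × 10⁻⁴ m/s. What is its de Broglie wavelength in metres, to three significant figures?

p = mv = 2.84 × 10⁻¹⁴ × 7.52 × 10⁻⁴ = 2.136 × 10⁻¹⁷ kg·m/s.
λ = h/p = 6.626 × 10⁻³⁴ / 2.136 × 10⁻¹⁷ = 3.10 × 10⁻¹⁷ m.

λ = 3.10 × 10⁻¹⁷ m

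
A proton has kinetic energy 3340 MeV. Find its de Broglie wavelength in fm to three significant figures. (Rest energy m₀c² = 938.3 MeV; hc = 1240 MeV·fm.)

Total energy E = KE + m₀c² = 3340 + 938.3 = 4278.3 MeV.
(pc)² = E² − (m₀c²)² = (4278.3)² − (938.3)² = 1.742 × 10⁷ MeV², so pc = 4174 MeV.
λ = hc/(pc) = 1240 MeV·fm / 4174 MeV = 0.297 fm.

λ = 0.297 fm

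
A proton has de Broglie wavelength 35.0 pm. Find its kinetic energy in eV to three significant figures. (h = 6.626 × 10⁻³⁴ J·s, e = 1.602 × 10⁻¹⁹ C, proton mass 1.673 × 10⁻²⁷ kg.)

KE = 0.669 eV

p = h/λ = 6.626 × 10⁻³⁴ / 3.500 × 10⁻¹¹ = 1.893 × 10⁻²³ kg·m/s.
KE = p²/(2m) = (1.893 × 10⁻²³)² / (2 × 1.673 × 10⁻²⁷) = 1.071 × 10⁻¹⁹ J = 0.669 eV.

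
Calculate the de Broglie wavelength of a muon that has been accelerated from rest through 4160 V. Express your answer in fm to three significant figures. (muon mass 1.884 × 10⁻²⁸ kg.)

λ = 1320 fm

KE = eV = 1.602 × 10⁻¹⁹ × 4160 = 6.664 × 10⁻¹⁶ J.
p = √(2mKE) = √(2 × 1.884 × 10⁻²⁸ × 6.664 × 10⁻¹⁶) = 5.011 × 10⁻²² kg·m/s.
λ = h/p = 6.626 × 10⁻³⁴ / 5.011 × 10⁻²² = 1.32 × 10⁻¹² m = 1320 fm.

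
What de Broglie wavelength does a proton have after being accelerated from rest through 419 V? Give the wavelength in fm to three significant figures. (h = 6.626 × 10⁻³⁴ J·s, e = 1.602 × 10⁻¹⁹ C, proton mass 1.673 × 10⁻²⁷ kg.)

KE = eV = 1.602 × 10⁻¹⁹ × 419.0 = 6.712 × 10⁻¹⁷ J.
p = √(2mKE) = √(2 × 1.673 × 10⁻²⁷ × 6.712 × 10⁻¹⁷) = 4.739 × 10⁻²² kg·m/s.
λ = h/p = 6.626 × 10⁻³⁴ / 4.739 × 10⁻²² = 1.40 × 10⁻¹² m = 1400 fm.

λ = 1400 fm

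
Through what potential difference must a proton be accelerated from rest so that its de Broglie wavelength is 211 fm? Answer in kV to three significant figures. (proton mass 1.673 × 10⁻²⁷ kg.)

p = h/λ = 6.626 × 10⁻³⁴ / 2.110 × 10⁻¹³ = 3.140 × 10⁻²¹ kg·m/s.
KE = p²/(2m) = 2.947 × 10⁻¹⁵ J.
V = KE/e = 2.947 × 10⁻¹⁵ / (1.602 × 10⁻¹⁹) = 18.4 kV.

V = 18.4 kV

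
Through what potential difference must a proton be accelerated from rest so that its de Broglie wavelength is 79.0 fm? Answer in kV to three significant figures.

p = h/λ = 6.626 × 10⁻³⁴ / 7.900 × 10⁻¹⁴ = 8.387 × 10⁻²¹ kg·m/s.
KE = p²/(2m) = 2.102 × 10⁻¹⁴ J.
V = KE/e = 2.102 × 10⁻¹⁴ / (1.602 × 10⁻¹⁹) = 131 kV.

V = 131 kV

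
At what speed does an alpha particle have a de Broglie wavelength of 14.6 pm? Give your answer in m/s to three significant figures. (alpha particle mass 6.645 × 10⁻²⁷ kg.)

v = 6830 m/s

p = h/λ = 6.626 × 10⁻³⁴ / 1.460 × 10⁻¹¹ = 4.538 × 10⁻²³ kg·m/s.
v = p/m = 4.538 × 10⁻²³ / 6.645 × 10⁻²⁷ = 6.83 × 10³ m/s = 6830 m/s.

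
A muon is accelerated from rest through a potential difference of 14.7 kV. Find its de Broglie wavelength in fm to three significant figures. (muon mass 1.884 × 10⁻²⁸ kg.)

λ = 703 fm

KE = eV = 1.602 × 10⁻¹⁹ × 1.470 × 10⁴ = 2.355 × 10⁻¹⁵ J.
p = √(2mKE) = √(2 × 1.884 × 10⁻²⁸ × 2.355 × 10⁻¹⁵) = 9.420 × 10⁻²² kg·m/s.
λ = h/p = 6.626 × 10⁻³⁴ / 9.420 × 10⁻²² = 7.03 × 10⁻¹³ m = 703 fm.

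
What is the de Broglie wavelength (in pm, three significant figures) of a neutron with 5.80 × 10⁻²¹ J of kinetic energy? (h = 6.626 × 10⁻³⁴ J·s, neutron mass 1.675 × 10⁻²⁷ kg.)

p = √(2mKE) = √(2 × 1.675 × 10⁻²⁷ × 5.800 × 10⁻²¹) = 4.408 × 10⁻²⁴ kg·m/s.
λ = h/p = 6.626 × 10⁻³⁴ / 4.408 × 10⁻²⁴ = 1.50 × 10⁻¹⁰ m = 150 pm.

λ = 150 pm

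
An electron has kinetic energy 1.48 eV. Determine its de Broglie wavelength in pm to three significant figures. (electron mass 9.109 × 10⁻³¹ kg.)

λ = 1010 pm

KE = 1.48 eV = 2.371 × 10⁻¹⁹ J.
p = √(2mKE) = √(2 × 9.109 × 10⁻³¹ × 2.371 × 10⁻¹⁹) = 6.572 × 10⁻²⁵ kg·m/s.
λ = h/p = 6.626 × 10⁻³⁴ / 6.572 × 10⁻²⁵ = 1.01 × 10⁻⁹ m = 1010 pm.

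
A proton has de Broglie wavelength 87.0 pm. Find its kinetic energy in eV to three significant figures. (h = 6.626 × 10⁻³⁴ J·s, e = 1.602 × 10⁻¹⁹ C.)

KE = 0.108 eV

p = h/λ = 6.626 × 10⁻³⁴ / 8.700 × 10⁻¹¹ = 7.616 × 10⁻²⁴ kg·m/s.
KE = p²/(2m) = (7.616 × 10⁻²⁴)² / (2 × 1.673 × 10⁻²⁷) = 1.734 × 10⁻²⁰ J = 0.108 eV.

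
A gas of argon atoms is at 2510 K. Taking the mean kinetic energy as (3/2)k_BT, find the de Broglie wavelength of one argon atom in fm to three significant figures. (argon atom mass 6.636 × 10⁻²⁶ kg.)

KE = (3/2)k_BT = 1.5 × 1.381 × 10⁻²³ × 2510 = 5.199 × 10⁻²⁰ J.
p = √(2mKE) = √(2 × 6.636 × 10⁻²⁶ × 5.199 × 10⁻²⁰) = 8.307 × 10⁻²³ kg·m/s.
λ = h/p = 7.98 × 10⁻¹² m = 7980 fm.

λ = 7980 fm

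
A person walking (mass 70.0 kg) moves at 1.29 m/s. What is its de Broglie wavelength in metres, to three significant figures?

p = mv = 70.0 × 1.29 = 9.030 × 10¹ kg·m/s.
λ = h/p = 6.626 × 10⁻³⁴ / 9.030 × 10¹ = 7.34 × 10⁻³⁶ m.

λ = 7.34 × 10⁻³⁶ m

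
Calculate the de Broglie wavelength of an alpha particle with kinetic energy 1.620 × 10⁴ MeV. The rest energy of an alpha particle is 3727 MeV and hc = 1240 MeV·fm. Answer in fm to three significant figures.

λ = 0.0633 fm

Total energy E = KE + m₀c² = 1.620 × 10⁴ + 3727 = 19927 MeV.
(pc)² = E² − (m₀c²)² = (19927)² − (3727)² = 3.832 × 10⁸ MeV², so pc = 1.958 × 10⁴ MeV.
λ = hc/(pc) = 1240 MeV·fm / 1.958 × 10⁴ MeV = 0.0633 fm.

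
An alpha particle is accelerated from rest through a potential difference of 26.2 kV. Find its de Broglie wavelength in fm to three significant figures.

KE = 2eV = 2 × 1.602 × 10⁻¹⁹ × 2.620 × 10⁴ = 8.394 × 10⁻¹⁵ J.
p = √(2mKE) = √(2 × 6.645 × 10⁻²⁷ × 8.394 × 10⁻¹⁵) = 1.056 × 10⁻²⁰ kg·m/s.
λ = h/p = 6.626 × 10⁻³⁴ / 1.056 × 10⁻²⁰ = 6.27 × 10⁻¹⁴ m = 62.7 fm.

λ = 62.7 fm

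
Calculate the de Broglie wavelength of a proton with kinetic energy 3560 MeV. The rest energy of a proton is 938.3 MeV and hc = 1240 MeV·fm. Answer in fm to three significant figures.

λ = 0.282 fm

Total energy E = KE + m₀c² = 3560 + 938.3 = 4498.3 MeV.
(pc)² = E² − (m₀c²)² = (4498.3)² − (938.3)² = 1.935 × 10⁷ MeV², so pc = 4399 MeV.
λ = hc/(pc) = 1240 MeV·fm / 4399 MeV = 0.282 fm.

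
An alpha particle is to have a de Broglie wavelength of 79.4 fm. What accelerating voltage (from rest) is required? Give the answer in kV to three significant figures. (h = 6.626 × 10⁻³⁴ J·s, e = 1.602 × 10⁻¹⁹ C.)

p = h/λ = 6.626 × 10⁻³⁴ / 7.940 × 10⁻¹⁴ = 8.345 × 10⁻²¹ kg·m/s.
KE = p²/(2m) = 5.240 × 10⁻¹⁵ J.
V = KE/2e = 5.240 × 10⁻¹⁵ / (2 × 1.602 × 10⁻¹⁹) = 16.4 kV.

V = 16.4 kV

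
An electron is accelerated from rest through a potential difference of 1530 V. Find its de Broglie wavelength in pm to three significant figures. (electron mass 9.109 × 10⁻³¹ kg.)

λ = 31.4 pm

KE = eV = 1.602 × 10⁻¹⁹ × 1530 = 2.451 × 10⁻¹⁶ J.
p = √(2mKE) = √(2 × 9.109 × 10⁻³¹ × 2.451 × 10⁻¹⁶) = 2.113 × 10⁻²³ kg·m/s.
λ = h/p = 6.626 × 10⁻³⁴ / 2.113 × 10⁻²³ = 3.14 × 10⁻¹¹ m = 31.4 pm.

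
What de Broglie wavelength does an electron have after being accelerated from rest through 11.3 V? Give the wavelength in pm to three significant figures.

KE = eV = 1.602 × 10⁻¹⁹ × 11.30 = 1.810 × 10⁻¹⁸ J.
p = √(2mKE) = √(2 × 9.109 × 10⁻³¹ × 1.810 × 10⁻¹⁸) = 1.816 × 10⁻²⁴ kg·m/s.
λ = h/p = 6.626 × 10⁻³⁴ / 1.816 × 10⁻²⁴ = 3.65 × 10⁻¹⁰ m = 365 pm.

λ = 365 pm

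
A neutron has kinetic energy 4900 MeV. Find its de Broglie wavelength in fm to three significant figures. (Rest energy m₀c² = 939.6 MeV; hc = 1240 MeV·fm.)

Total energy E = KE + m₀c² = 4900 + 939.6 = 5839.6 MeV.
(pc)² = E² − (m₀c²)² = (5839.6)² − (939.6)² = 3.322 × 10⁷ MeV², so pc = 5764 MeV.
λ = hc/(pc) = 1240 MeV·fm / 5764 MeV = 0.215 fm.

λ = 0.215 fm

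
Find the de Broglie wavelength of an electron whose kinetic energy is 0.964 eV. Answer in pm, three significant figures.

λ = 1250 pm

KE = 0.964 eV = 1.544 × 10⁻¹⁹ J.
p = √(2mKE) = √(2 × 9.109 × 10⁻³¹ × 1.544 × 10⁻¹⁹) = 5.304 × 10⁻²⁵ kg·m/s.
λ = h/p = 6.626 × 10⁻³⁴ / 5.304 × 10⁻²⁵ = 1.25 × 10⁻⁹ m = 1250 pm.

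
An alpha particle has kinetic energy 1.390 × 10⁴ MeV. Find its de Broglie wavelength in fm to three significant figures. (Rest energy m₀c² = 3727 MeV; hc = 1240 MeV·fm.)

λ = 0.0720 fm

Total energy E = KE + m₀c² = 1.390 × 10⁴ + 3727 = 17627 MeV.
(pc)² = E² − (m₀c²)² = (17627)² − (3727)² = 2.968 × 10⁸ MeV², so pc = 1.723 × 10⁴ MeV.
λ = hc/(pc) = 1240 MeV·fm / 1.723 × 10⁴ MeV = 0.0720 fm.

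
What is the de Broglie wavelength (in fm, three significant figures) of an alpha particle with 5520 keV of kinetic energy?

KE = 5520 keV = 8.843 × 10⁻¹³ J.
p = √(2mKE) = √(2 × 6.645 × 10⁻²⁷ × 8.843 × 10⁻¹³) = 1.084 × 10⁻¹⁹ kg·m/s.
λ = h/p = 6.626 × 10⁻³⁴ / 1.084 × 10⁻¹⁹ = 6.11 × 10⁻¹⁵ m = 6.11 fm.

λ = 6.11 fm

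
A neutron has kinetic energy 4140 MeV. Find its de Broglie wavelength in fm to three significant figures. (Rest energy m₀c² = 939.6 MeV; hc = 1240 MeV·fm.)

Total energy E = KE + m₀c² = 4140 + 939.6 = 5079.6 MeV.
(pc)² = E² − (m₀c²)² = (5079.6)² − (939.6)² = 2.492 × 10⁷ MeV², so pc = 4992 MeV.
λ = hc/(pc) = 1240 MeV·fm / 4992 MeV = 0.248 fm.

λ = 0.248 fm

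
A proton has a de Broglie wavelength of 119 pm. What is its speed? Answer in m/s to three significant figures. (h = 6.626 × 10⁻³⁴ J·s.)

p = h/λ = 6.626 × 10⁻³⁴ / 1.190 × 10⁻¹⁰ = 5.568 × 10⁻²⁴ kg·m/s.
v = p/m = 5.568 × 10⁻²⁴ / 1.673 × 10⁻²⁷ = 3.33 × 10³ m/s = 3330 m/s.

v = 3330 m/s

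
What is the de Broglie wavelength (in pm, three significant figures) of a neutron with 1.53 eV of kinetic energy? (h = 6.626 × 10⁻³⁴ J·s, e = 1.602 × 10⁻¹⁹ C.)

KE = 1.53 eV = 2.451 × 10⁻¹⁹ J.
p = √(2mKE) = √(2 × 1.675 × 10⁻²⁷ × 2.451 × 10⁻¹⁹) = 2.865 × 10⁻²³ kg·m/s.
λ = h/p = 6.626 × 10⁻³⁴ / 2.865 × 10⁻²³ = 2.31 × 10⁻¹¹ m = 23.1 pm.

λ = 23.1 pm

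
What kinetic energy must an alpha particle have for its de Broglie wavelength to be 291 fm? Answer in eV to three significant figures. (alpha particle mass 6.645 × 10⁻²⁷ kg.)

p = h/λ = 6.626 × 10⁻³⁴ / 2.910 × 10⁻¹³ = 2.277 × 10⁻²¹ kg·m/s.
KE = p²/(2m) = (2.277 × 10⁻²¹)² / (2 × 6.645 × 10⁻²⁷) = 3.901 × 10⁻¹⁶ J = 2440 eV.

KE = 2440 eV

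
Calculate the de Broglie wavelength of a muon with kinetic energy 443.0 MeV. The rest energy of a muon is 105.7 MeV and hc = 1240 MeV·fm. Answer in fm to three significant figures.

Total energy E = KE + m₀c² = 443.0 + 105.7 = 548.7 MeV.
(pc)² = E² − (m₀c²)² = (548.7)² − (105.7)² = 2.899 × 10⁵ MeV², so pc = 538.4 MeV.
λ = hc/(pc) = 1240 MeV·fm / 538.4 MeV = 2.30 fm.

λ = 2.30 fm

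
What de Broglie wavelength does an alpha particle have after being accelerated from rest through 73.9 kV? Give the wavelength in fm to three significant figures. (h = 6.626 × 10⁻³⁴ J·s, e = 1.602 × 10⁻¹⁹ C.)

KE = 2eV = 2 × 1.602 × 10⁻¹⁹ × 7.390 × 10⁴ = 2.368 × 10⁻¹⁴ J.
p = √(2mKE) = √(2 × 6.645 × 10⁻²⁷ × 2.368 × 10⁻¹⁴) = 1.774 × 10⁻²⁰ kg·m/s.
λ = h/p = 6.626 × 10⁻³⁴ / 1.774 × 10⁻²⁰ = 3.74 × 10⁻¹⁴ m = 37.4 fm.

λ = 37.4 fm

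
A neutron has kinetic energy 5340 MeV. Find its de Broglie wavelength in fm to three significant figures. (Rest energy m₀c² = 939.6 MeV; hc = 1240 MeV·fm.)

λ = 0.200 fm

Total energy E = KE + m₀c² = 5340 + 939.6 = 6279.6 MeV.
(pc)² = E² − (m₀c²)² = (6279.6)² − (939.6)² = 3.855 × 10⁷ MeV², so pc = 6209 MeV.
λ = hc/(pc) = 1240 MeV·fm / 6209 MeV = 0.200 fm.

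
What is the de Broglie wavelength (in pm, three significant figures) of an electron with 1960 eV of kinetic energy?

KE = 1960 eV = 3.140 × 10⁻¹⁶ J.
p = √(2mKE) = √(2 × 9.109 × 10⁻³¹ × 3.140 × 10⁻¹⁶) = 2.392 × 10⁻²³ kg·m/s.
λ = h/p = 6.626 × 10⁻³⁴ / 2.392 × 10⁻²³ = 2.77 × 10⁻¹¹ m = 27.7 pm.

λ = 27.7 pm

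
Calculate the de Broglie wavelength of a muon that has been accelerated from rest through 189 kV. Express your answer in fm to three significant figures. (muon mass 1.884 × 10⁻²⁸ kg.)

KE = eV = 1.602 × 10⁻¹⁹ × 1.890 × 10⁵ = 3.028 × 10⁻¹⁴ J.
p = √(2mKE) = √(2 × 1.884 × 10⁻²⁸ × 3.028 × 10⁻¹⁴) = 3.378 × 10⁻²¹ kg·m/s.
λ = h/p = 6.626 × 10⁻³⁴ / 3.378 × 10⁻²¹ = 1.96 × 10⁻¹³ m = 196 fm.

λ = 196 fm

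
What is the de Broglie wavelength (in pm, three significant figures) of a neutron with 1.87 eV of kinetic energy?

λ = 20.9 pm

KE = 1.87 eV = 2.996 × 10⁻¹⁹ J.
p = √(2mKE) = √(2 × 1.675 × 10⁻²⁷ × 2.996 × 10⁻¹⁹) = 3.168 × 10⁻²³ kg·m/s.
λ = h/p = 6.626 × 10⁻³⁴ / 3.168 × 10⁻²³ = 2.09 × 10⁻¹¹ m = 20.9 pm.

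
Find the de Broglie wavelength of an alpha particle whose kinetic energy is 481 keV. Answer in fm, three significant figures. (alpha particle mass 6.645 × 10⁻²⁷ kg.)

KE = 481 keV = 7.706 × 10⁻¹⁴ J.
p = √(2mKE) = √(2 × 6.645 × 10⁻²⁷ × 7.706 × 10⁻¹⁴) = 3.200 × 10⁻²⁰ kg·m/s.
λ = h/p = 6.626 × 10⁻³⁴ / 3.200 × 10⁻²⁰ = 2.07 × 10⁻¹⁴ m = 20.7 fm.

λ = 20.7 fm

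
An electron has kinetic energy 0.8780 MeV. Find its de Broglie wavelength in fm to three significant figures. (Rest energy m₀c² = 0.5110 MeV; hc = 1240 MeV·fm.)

λ = 960 fm

Total energy E = KE + m₀c² = 0.8780 + 0.5110 = 1.3890 MeV.
(pc)² = E² − (m₀c²)² = (1.3890)² − (0.5110)² = 1.668 MeV², so pc = 1.292 MeV.
λ = hc/(pc) = 1240 MeV·fm / 1.292 MeV = 960 fm.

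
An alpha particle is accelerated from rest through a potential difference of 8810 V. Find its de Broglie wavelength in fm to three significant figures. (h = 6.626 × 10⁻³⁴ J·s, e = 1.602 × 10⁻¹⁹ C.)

λ = 108 fm

KE = 2eV = 2 × 1.602 × 10⁻¹⁹ × 8810 = 2.823 × 10⁻¹⁵ J.
p = √(2mKE) = √(2 × 6.645 × 10⁻²⁷ × 2.823 × 10⁻¹⁵) = 6.125 × 10⁻²¹ kg·m/s.
λ = h/p = 6.626 × 10⁻³⁴ / 6.125 × 10⁻²¹ = 1.08 × 10⁻¹³ m = 108 fm.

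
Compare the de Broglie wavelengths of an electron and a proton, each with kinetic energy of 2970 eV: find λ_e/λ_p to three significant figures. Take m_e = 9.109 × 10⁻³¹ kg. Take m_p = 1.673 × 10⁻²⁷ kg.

At fixed KE, p = √(2mKE) so λ = h/p ∝ 1/√m.
λ_e/λ_p = √(m_p/m_e) = √(1.673 × 10⁻²⁷/9.109 × 10⁻³¹) = √(1837) = 42.9.

λ_e/λ_p = 42.9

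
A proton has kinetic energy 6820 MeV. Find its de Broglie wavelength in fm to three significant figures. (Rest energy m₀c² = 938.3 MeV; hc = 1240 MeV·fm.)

λ = 0.161 fm

Total energy E = KE + m₀c² = 6820 + 938.3 = 7758.3 MeV.
(pc)² = E² − (m₀c²)² = (7758.3)² − (938.3)² = 5.931 × 10⁷ MeV², so pc = 7701 MeV.
λ = hc/(pc) = 1240 MeV·fm / 7701 MeV = 0.161 fm.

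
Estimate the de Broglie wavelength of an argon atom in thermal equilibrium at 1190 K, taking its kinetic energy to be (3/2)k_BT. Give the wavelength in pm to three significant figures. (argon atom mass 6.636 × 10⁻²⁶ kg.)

KE = (3/2)k_BT = 1.5 × 1.381 × 10⁻²³ × 1190 = 2.465 × 10⁻²⁰ J.
p = √(2mKE) = √(2 × 6.636 × 10⁻²⁶ × 2.465 × 10⁻²⁰) = 5.720 × 10⁻²³ kg·m/s.
λ = h/p = 1.16 × 10⁻¹¹ m = 11.6 pm.

λ = 11.6 pm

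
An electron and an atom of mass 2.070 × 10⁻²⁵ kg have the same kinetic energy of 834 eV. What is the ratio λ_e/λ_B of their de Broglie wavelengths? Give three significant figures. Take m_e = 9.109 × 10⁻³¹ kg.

λ_e/λ_B = 477

At fixed KE, p = √(2mKE) so λ = h/p ∝ 1/√m.
λ_e/λ_B = √(m_B/m_e) = √(2.070 × 10⁻²⁵/9.109 × 10⁻³¹) = √(2.272 × 10⁵) = 477.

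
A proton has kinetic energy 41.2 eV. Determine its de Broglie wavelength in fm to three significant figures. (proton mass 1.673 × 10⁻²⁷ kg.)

KE = 41.2 eV = 6.600 × 10⁻¹⁸ J.
p = √(2mKE) = √(2 × 1.673 × 10⁻²⁷ × 6.600 × 10⁻¹⁸) = 1.486 × 10⁻²² kg·m/s.
λ = h/p = 6.626 × 10⁻³⁴ / 1.486 × 10⁻²² = 4.46 × 10⁻¹² m = 4460 fm.

λ = 4460 fm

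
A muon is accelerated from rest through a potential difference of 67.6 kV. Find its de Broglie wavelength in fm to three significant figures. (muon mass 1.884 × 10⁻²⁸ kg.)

KE = eV = 1.602 × 10⁻¹⁹ × 6.760 × 10⁴ = 1.083 × 10⁻¹⁴ J.
p = √(2mKE) = √(2 × 1.884 × 10⁻²⁸ × 1.083 × 10⁻¹⁴) = 2.020 × 10⁻²¹ kg·m/s.
λ = h/p = 6.626 × 10⁻³⁴ / 2.020 × 10⁻²¹ = 3.28 × 10⁻¹³ m = 328 fm.

λ = 328 fm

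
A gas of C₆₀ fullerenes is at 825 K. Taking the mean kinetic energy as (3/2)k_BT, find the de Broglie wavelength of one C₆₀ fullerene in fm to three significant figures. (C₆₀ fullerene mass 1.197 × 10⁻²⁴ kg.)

KE = (3/2)k_BT = 1.5 × 1.381 × 10⁻²³ × 825 = 1.709 × 10⁻²⁰ J.
p = √(2mKE) = √(2 × 1.197 × 10⁻²⁴ × 1.709 × 10⁻²⁰) = 2.023 × 10⁻²² kg·m/s.
λ = h/p = 3.28 × 10⁻¹² m = 3280 fm.

λ = 3280 fm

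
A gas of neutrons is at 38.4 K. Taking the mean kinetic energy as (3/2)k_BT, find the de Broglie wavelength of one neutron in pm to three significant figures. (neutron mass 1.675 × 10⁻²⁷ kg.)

λ = 406 pm

KE = (3/2)k_BT = 1.5 × 1.381 × 10⁻²³ × 38.4 = 7.955 × 10⁻²² J.
p = √(2mKE) = √(2 × 1.675 × 10⁻²⁷ × 7.955 × 10⁻²²) = 1.632 × 10⁻²⁴ kg·m/s.
λ = h/p = 4.06 × 10⁻¹⁰ m = 406 pm.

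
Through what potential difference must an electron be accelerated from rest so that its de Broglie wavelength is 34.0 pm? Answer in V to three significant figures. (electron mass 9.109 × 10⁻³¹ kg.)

V = 1300 V

p = h/λ = 6.626 × 10⁻³⁴ / 3.400 × 10⁻¹¹ = 1.949 × 10⁻²³ kg·m/s.
KE = p²/(2m) = 2.085 × 10⁻¹⁶ J.
V = KE/e = 2.085 × 10⁻¹⁶ / (1.602 × 10⁻¹⁹) = 1300 V.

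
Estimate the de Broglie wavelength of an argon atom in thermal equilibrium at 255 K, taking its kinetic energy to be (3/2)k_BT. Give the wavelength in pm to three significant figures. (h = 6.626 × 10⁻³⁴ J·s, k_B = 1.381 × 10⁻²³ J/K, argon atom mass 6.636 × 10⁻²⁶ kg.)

λ = 25.0 pm

KE = (3/2)k_BT = 1.5 × 1.381 × 10⁻²³ × 255 = 5.282 × 10⁻²¹ J.
p = √(2mKE) = √(2 × 6.636 × 10⁻²⁶ × 5.282 × 10⁻²¹) = 2.648 × 10⁻²³ kg·m/s.
λ = h/p = 2.50 × 10⁻¹¹ m = 25.0 pm.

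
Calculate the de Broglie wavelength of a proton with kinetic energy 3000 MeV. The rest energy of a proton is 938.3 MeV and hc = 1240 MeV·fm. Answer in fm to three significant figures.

λ = 0.324 fm

Total energy E = KE + m₀c² = 3000 + 938.3 = 3938.3 MeV.
(pc)² = E² − (m₀c²)² = (3938.3)² − (938.3)² = 1.463 × 10⁷ MeV², so pc = 3825 MeV.
λ = hc/(pc) = 1240 MeV·fm / 3825 MeV = 0.324 fm.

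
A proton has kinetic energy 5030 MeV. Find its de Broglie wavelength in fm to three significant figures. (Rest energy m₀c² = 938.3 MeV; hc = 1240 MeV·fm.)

λ = 0.210 fm

Total energy E = KE + m₀c² = 5030 + 938.3 = 5968.3 MeV.
(pc)² = E² − (m₀c²)² = (5968.3)² − (938.3)² = 3.474 × 10⁷ MeV², so pc = 5894 MeV.
λ = hc/(pc) = 1240 MeV·fm / 5894 MeV = 0.210 fm.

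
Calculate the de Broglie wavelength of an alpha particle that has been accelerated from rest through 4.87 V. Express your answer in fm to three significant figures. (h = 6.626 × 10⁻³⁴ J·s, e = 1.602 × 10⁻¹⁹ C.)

λ = 4600 fm

KE = 2eV = 2 × 1.602 × 10⁻¹⁹ × 4.870 = 1.560 × 10⁻¹⁸ J.
p = √(2mKE) = √(2 × 6.645 × 10⁻²⁷ × 1.560 × 10⁻¹⁸) = 1.440 × 10⁻²² kg·m/s.
λ = h/p = 6.626 × 10⁻³⁴ / 1.440 × 10⁻²² = 4.60 × 10⁻¹² m = 4600 fm.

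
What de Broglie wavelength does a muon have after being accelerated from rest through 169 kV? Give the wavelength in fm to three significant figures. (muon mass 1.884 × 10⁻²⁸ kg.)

λ = 207 fm

KE = eV = 1.602 × 10⁻¹⁹ × 1.690 × 10⁵ = 2.707 × 10⁻¹⁴ J.
p = √(2mKE) = √(2 × 1.884 × 10⁻²⁸ × 2.707 × 10⁻¹⁴) = 3.194 × 10⁻²¹ kg·m/s.
λ = h/p = 6.626 × 10⁻³⁴ / 3.194 × 10⁻²¹ = 2.07 × 10⁻¹³ m = 207 fm.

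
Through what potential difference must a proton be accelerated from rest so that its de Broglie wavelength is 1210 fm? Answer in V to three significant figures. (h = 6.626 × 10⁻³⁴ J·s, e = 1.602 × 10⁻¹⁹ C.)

p = h/λ = 6.626 × 10⁻³⁴ / 1.210 × 10⁻¹² = 5.476 × 10⁻²² kg·m/s.
KE = p²/(2m) = 8.962 × 10⁻¹⁷ J.
V = KE/e = 8.962 × 10⁻¹⁷ / (1.602 × 10⁻¹⁹) = 559 V.

V = 559 V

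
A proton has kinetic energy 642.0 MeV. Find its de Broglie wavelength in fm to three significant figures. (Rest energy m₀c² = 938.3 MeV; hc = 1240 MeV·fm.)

λ = 0.975 fm

Total energy E = KE + m₀c² = 642.0 + 938.3 = 1580.3 MeV.
(pc)² = E² − (m₀c²)² = (1580.3)² − (938.3)² = 1.617 × 10⁶ MeV², so pc = 1272 MeV.
λ = hc/(pc) = 1240 MeV·fm / 1272 MeV = 0.975 fm.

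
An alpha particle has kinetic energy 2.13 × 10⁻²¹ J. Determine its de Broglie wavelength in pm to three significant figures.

p = √(2mKE) = √(2 × 6.645 × 10⁻²⁷ × 2.130 × 10⁻²¹) = 5.320 × 10⁻²⁴ kg·m/s.
λ = h/p = 6.626 × 10⁻³⁴ / 5.320 × 10⁻²⁴ = 1.25 × 10⁻¹⁰ m = 125 pm.

λ = 125 pm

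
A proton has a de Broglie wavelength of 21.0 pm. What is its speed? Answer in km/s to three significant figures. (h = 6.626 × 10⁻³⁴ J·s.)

p = h/λ = 6.626 × 10⁻³⁴ / 2.100 × 10⁻¹¹ = 3.155 × 10⁻²³ kg·m/s.
v = p/m = 3.155 × 10⁻²³ / 1.673 × 10⁻²⁷ = 1.89 × 10⁴ m/s = 18.9 km/s.

v = 18.9 km/s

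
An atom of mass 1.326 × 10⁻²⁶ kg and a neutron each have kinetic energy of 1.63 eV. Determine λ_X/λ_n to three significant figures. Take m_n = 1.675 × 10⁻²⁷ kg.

At fixed KE, p = √(2mKE) so λ = h/p ∝ 1/√m.
λ_X/λ_n = √(m_n/m_X) = √(1.675 × 10⁻²⁷/1.326 × 10⁻²⁶) = √(0.1263) = 0.355.

λ_X/λ_n = 0.355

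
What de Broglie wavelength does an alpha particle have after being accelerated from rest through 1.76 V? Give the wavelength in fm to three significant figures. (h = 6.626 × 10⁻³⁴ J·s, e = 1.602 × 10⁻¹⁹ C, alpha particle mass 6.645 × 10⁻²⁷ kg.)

λ = 7650 fm

KE = 2eV = 2 × 1.602 × 10⁻¹⁹ × 1.760 = 5.639 × 10⁻¹⁹ J.
p = √(2mKE) = √(2 × 6.645 × 10⁻²⁷ × 5.639 × 10⁻¹⁹) = 8.657 × 10⁻²³ kg·m/s.
λ = h/p = 6.626 × 10⁻³⁴ / 8.657 × 10⁻²³ = 7.65 × 10⁻¹² m = 7650 fm.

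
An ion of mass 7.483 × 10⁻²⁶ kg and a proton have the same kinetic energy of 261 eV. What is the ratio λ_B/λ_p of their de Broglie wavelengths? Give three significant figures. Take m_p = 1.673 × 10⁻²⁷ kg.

At fixed KE, p = √(2mKE) so λ = h/p ∝ 1/√m.
λ_B/λ_p = √(m_p/m_B) = √(1.673 × 10⁻²⁷/7.483 × 10⁻²⁶) = √(0.02236) = 0.150.

λ_B/λ_p = 0.150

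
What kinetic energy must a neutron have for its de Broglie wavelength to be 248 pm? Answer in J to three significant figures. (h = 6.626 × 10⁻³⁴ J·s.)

KE = 2.13 × 10⁻²¹ J

p = h/λ = 6.626 × 10⁻³⁴ / 2.480 × 10⁻¹⁰ = 2.672 × 10⁻²⁴ kg·m/s.
KE = p²/(2m) = (2.672 × 10⁻²⁴)² / (2 × 1.675 × 10⁻²⁷) = 2.131 × 10⁻²¹ J = 2.13 × 10⁻²¹ J.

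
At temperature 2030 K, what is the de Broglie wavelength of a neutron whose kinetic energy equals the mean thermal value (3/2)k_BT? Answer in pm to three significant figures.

λ = 55.8 pm

KE = (3/2)k_BT = 1.5 × 1.381 × 10⁻²³ × 2030 = 4.205 × 10⁻²⁰ J.
p = √(2mKE) = √(2 × 1.675 × 10⁻²⁷ × 4.205 × 10⁻²⁰) = 1.187 × 10⁻²³ kg·m/s.
λ = h/p = 5.58 × 10⁻¹¹ m = 55.8 pm.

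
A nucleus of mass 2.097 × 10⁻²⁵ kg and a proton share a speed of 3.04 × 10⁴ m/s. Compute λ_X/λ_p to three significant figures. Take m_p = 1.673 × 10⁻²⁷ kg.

λ_X/λ_p = 7.98 × 10⁻³

At fixed v, p = mv so λ = h/(mv) ∝ 1/m.
λ_X/λ_p = m_p/m_X = 1.673 × 10⁻²⁷/2.097 × 10⁻²⁵ = 7.98 × 10⁻³.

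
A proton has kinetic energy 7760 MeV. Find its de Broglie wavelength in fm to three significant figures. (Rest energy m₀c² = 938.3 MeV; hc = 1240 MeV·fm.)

Total energy E = KE + m₀c² = 7760 + 938.3 = 8698.3 MeV.
(pc)² = E² − (m₀c²)² = (8698.3)² − (938.3)² = 7.478 × 10⁷ MeV², so pc = 8648 MeV.
λ = hc/(pc) = 1240 MeV·fm / 8648 MeV = 0.143 fm.

λ = 0.143 fm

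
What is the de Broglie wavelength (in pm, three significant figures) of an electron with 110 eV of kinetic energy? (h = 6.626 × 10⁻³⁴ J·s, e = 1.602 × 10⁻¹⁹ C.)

λ = 117 pm

KE = 110 eV = 1.762 × 10⁻¹⁷ J.
p = √(2mKE) = √(2 × 9.109 × 10⁻³¹ × 1.762 × 10⁻¹⁷) = 5.666 × 10⁻²⁴ kg·m/s.
λ = h/p = 6.626 × 10⁻³⁴ / 5.666 × 10⁻²⁴ = 1.17 × 10⁻¹⁰ m = 117 pm.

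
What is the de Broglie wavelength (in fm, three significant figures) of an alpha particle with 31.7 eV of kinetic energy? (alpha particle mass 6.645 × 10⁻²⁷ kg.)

λ = 2550 fm

KE = 31.7 eV = 5.078 × 10⁻¹⁸ J.
p = √(2mKE) = √(2 × 6.645 × 10⁻²⁷ × 5.078 × 10⁻¹⁸) = 2.598 × 10⁻²² kg·m/s.
λ = h/p = 6.626 × 10⁻³⁴ / 2.598 × 10⁻²² = 2.55 × 10⁻¹² m = 2550 fm.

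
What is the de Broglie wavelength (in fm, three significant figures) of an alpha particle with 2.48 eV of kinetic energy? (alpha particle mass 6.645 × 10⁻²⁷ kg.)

λ = 9120 fm

KE = 2.48 eV = 3.973 × 10⁻¹⁹ J.
p = √(2mKE) = √(2 × 6.645 × 10⁻²⁷ × 3.973 × 10⁻¹⁹) = 7.266 × 10⁻²³ kg·m/s.
λ = h/p = 6.626 × 10⁻³⁴ / 7.266 × 10⁻²³ = 9.12 × 10⁻¹² m = 9120 fm.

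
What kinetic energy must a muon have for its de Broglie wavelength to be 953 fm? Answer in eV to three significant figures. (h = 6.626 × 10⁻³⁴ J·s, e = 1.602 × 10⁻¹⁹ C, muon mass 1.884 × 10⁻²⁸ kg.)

KE = 8010 eV

p = h/λ = 6.626 × 10⁻³⁴ / 9.530 × 10⁻¹³ = 6.953 × 10⁻²² kg·m/s.
KE = p²/(2m) = (6.953 × 10⁻²²)² / (2 × 1.884 × 10⁻²⁸) = 1.283 × 10⁻¹⁵ J = 8010 eV.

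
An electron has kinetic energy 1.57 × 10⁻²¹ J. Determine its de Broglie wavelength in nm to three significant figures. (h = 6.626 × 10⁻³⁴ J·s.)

p = √(2mKE) = √(2 × 9.109 × 10⁻³¹ × 1.570 × 10⁻²¹) = 5.348 × 10⁻²⁶ kg·m/s.
λ = h/p = 6.626 × 10⁻³⁴ / 5.348 × 10⁻²⁶ = 1.24 × 10⁻⁸ m = 12.4 nm.

λ = 12.4 nm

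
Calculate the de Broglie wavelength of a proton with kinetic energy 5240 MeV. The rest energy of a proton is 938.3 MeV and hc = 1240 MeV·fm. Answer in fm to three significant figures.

Total energy E = KE + m₀c² = 5240 + 938.3 = 6178.3 MeV.
(pc)² = E² − (m₀c²)² = (6178.3)² − (938.3)² = 3.729 × 10⁷ MeV², so pc = 6107 MeV.
λ = hc/(pc) = 1240 MeV·fm / 6107 MeV = 0.203 fm.

λ = 0.203 fm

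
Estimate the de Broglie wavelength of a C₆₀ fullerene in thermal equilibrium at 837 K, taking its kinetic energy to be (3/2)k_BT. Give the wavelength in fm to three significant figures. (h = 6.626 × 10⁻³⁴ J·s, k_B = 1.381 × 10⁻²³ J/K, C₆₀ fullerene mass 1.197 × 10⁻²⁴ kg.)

KE = (3/2)k_BT = 1.5 × 1.381 × 10⁻²³ × 837 = 1.734 × 10⁻²⁰ J.
p = √(2mKE) = √(2 × 1.197 × 10⁻²⁴ × 1.734 × 10⁻²⁰) = 2.037 × 10⁻²² kg·m/s.
λ = h/p = 3.25 × 10⁻¹² m = 3250 fm.

λ = 3250 fm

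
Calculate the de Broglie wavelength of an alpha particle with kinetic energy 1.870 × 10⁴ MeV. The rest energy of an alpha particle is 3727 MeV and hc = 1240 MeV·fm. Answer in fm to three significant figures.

λ = 0.0561 fm

Total energy E = KE + m₀c² = 1.870 × 10⁴ + 3727 = 22427 MeV.
(pc)² = E² − (m₀c²)² = (22427)² − (3727)² = 4.891 × 10⁸ MeV², so pc = 2.212 × 10⁴ MeV.
λ = hc/(pc) = 1240 MeV·fm / 2.212 × 10⁴ MeV = 0.0561 fm.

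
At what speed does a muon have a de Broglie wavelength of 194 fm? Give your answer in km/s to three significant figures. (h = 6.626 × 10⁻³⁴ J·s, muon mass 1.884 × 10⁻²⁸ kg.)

v = 1.81 × 10⁴ km/s

p = h/λ = 6.626 × 10⁻³⁴ / 1.940 × 10⁻¹³ = 3.415 × 10⁻²¹ kg·m/s.
v = p/m = 3.415 × 10⁻²¹ / 1.884 × 10⁻²⁸ = 1.81 × 10⁷ m/s = 1.81 × 10⁴ km/s.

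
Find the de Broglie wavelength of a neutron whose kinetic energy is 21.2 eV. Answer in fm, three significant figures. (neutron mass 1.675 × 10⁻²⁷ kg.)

KE = 21.2 eV = 3.396 × 10⁻¹⁸ J.
p = √(2mKE) = √(2 × 1.675 × 10⁻²⁷ × 3.396 × 10⁻¹⁸) = 1.067 × 10⁻²² kg·m/s.
λ = h/p = 6.626 × 10⁻³⁴ / 1.067 × 10⁻²² = 6.21 × 10⁻¹² m = 6210 fm.

λ = 6210 fm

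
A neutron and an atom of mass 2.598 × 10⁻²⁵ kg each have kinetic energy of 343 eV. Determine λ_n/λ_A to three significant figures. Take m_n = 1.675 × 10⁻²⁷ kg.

λ_n/λ_A = 12.5

At fixed KE, p = √(2mKE) so λ = h/p ∝ 1/√m.
λ_n/λ_A = √(m_A/m_n) = √(2.598 × 10⁻²⁵/1.675 × 10⁻²⁷) = √(155.1) = 12.5.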